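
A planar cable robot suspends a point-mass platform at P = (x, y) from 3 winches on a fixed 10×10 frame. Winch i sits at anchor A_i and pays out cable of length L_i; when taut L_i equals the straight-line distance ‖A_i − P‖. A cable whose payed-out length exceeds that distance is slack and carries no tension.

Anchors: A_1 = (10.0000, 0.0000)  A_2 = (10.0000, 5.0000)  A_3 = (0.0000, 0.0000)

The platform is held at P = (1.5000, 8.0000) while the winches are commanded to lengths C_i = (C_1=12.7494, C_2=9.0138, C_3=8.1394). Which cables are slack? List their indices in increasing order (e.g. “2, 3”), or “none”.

1

cable 1: √((8.5000)²+(-8.0000)²)=11.6726, C_1=12.7494: slack
cable 2: √((8.5000)²+(-3.0000)²)=9.0139, C_2=9.0138: taut
cable 3: √((-1.5000)²+(-8.0000)²)=8.1394, C_3=8.1394: taut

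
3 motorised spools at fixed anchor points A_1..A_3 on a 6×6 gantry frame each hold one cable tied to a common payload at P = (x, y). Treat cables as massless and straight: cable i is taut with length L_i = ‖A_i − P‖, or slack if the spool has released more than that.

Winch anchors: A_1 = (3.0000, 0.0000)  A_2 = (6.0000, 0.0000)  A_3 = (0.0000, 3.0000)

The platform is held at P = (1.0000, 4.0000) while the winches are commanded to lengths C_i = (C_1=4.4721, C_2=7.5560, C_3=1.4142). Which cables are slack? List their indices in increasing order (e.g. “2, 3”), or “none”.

i=1: geometric 4.4721 vs commanded 4.4721 ⇒ taut
i=2: geometric 6.4031 vs commanded 7.5560 ⇒ slack
i=3: geometric 1.4142 vs commanded 1.4142 ⇒ taut

2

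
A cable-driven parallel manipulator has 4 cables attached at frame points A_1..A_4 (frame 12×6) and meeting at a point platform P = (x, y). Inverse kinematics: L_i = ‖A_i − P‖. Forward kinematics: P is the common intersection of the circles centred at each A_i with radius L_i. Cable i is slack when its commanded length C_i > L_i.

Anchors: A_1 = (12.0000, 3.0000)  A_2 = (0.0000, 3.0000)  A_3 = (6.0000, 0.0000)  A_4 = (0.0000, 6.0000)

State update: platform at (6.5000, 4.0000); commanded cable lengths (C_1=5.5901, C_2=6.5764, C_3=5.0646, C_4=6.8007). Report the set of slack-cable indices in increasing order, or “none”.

i=1: geometric 5.5902 vs commanded 5.5901 ⇒ taut
i=2: geometric 6.5765 vs commanded 6.5764 ⇒ taut
i=3: geometric 4.0311 vs commanded 5.0646 ⇒ slack
i=4: geometric 6.8007 vs commanded 6.8007 ⇒ taut

3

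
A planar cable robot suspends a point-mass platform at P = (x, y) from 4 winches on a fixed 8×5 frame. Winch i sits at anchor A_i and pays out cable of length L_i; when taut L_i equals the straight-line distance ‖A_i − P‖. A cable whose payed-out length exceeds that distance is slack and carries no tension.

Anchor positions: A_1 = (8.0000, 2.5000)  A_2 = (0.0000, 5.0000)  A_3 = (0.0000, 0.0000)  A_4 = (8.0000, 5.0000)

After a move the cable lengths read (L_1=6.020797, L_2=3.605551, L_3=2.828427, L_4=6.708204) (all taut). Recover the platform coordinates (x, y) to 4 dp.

circle eqns → linear via eq_j − eq_1; set k_j = A_j·A_j − L_j²
k_1 = 64.0000+6.2500−36.2500 = 34.0000
16.0000·x − 5.0000·y = k_1−k_2 = 22.0000
16.0000·x + 5.0000·y = k_1−k_3 = 42.0000
0.0000·x − 5.0000·y = k_1−k_4 = -10.0000
solve first two rows → x=2.0000, y=2.0000
check cable 4: ‖A_4−P‖² = 45.0000 ≈ L_4² = 45.0000 ✓

(2.0000, 2.0000)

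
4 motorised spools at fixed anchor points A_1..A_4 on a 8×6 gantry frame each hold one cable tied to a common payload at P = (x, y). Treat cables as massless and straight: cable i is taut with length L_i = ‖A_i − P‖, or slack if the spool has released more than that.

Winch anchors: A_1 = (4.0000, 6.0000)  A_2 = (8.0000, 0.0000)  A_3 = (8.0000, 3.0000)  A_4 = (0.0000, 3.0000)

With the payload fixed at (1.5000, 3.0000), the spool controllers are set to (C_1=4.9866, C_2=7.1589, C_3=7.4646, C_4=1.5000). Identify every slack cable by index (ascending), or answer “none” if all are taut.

1, 3

cable 1: L_1 = ‖A_1−P‖ = 3.9051;  C_1 = 4.9866 → slack
cable 2: L_2 = ‖A_2−P‖ = 7.1589;  C_2 = 7.1589 → taut
cable 3: L_3 = ‖A_3−P‖ = 6.5000;  C_3 = 7.4646 → slack
cable 4: L_4 = ‖A_4−P‖ = 1.5000;  C_4 = 1.5000 → taut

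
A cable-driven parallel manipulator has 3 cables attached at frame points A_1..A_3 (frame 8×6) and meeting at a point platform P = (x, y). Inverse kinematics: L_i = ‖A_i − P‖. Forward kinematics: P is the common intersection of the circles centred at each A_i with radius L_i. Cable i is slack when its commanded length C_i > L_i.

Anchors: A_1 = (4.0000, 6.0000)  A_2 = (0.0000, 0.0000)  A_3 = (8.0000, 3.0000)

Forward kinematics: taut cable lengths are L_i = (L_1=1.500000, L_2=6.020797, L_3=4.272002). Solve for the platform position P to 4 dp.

(4.0000, 4.5000)

circle eqns → linear via eq_j − eq_1; set c_j = A_j·A_j − L_j²
c_1 = 16.0000+36.0000−2.2500 = 49.7500
8.0000·x + 12.0000·y = c_1−c_2 = 86.0000
-8.0000·x + 6.0000·y = c_1−c_3 = -5.0000
solve first two rows → x=4.0000, y=4.5000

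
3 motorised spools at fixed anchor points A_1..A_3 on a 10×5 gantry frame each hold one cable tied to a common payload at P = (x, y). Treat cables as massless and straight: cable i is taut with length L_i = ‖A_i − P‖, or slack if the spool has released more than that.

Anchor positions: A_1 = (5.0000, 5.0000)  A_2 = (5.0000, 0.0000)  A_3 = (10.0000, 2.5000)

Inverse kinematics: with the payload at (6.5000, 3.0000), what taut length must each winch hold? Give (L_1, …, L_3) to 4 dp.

L_1 = √((5.0000−6.5000)² + (5.0000−3.0000)²) = 2.5000
L_2 = √((5.0000−6.5000)² + (0.0000−3.0000)²) = 3.3541
L_3 = √((10.0000−6.5000)² + (2.5000−3.0000)²) = 3.5355

(2.5000, 3.3541, 3.5355)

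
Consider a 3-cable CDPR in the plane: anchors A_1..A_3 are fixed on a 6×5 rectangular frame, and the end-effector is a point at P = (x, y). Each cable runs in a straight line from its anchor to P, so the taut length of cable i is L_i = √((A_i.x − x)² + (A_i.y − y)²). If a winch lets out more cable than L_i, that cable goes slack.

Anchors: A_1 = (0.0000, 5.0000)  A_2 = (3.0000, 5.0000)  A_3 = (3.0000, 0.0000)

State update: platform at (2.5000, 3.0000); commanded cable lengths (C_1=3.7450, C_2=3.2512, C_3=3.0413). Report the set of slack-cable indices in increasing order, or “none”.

1, 2

cable 1: L_1 = ‖A_1−P‖ = 3.2016;  C_1 = 3.7450 → slack
cable 2: L_2 = ‖A_2−P‖ = 2.0616;  C_2 = 3.2512 → slack
cable 3: L_3 = ‖A_3−P‖ = 3.0414;  C_3 = 3.0413 → taut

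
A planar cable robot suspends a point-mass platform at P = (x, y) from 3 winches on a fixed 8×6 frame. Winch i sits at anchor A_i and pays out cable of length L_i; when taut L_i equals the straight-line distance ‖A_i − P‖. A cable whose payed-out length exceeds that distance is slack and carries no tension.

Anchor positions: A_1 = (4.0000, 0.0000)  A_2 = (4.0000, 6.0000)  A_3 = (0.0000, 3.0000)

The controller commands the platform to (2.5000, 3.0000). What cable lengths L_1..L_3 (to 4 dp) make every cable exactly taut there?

L_1 = √((4.0000−2.5000)² + (0.0000−3.0000)²) = 3.3541
L_2 = √((4.0000−2.5000)² + (6.0000−3.0000)²) = 3.3541
L_3 = √((0.0000−2.5000)² + (3.0000−3.0000)²) = 2.5000

(3.3541, 3.3541, 2.5000)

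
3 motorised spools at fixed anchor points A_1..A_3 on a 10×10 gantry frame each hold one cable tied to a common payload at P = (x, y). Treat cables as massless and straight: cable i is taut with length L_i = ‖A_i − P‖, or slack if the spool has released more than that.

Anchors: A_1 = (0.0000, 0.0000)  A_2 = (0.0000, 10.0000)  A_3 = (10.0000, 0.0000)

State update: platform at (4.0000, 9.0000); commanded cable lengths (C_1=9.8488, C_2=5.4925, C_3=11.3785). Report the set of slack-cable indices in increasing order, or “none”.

cable 1: L_1 = ‖A_1−P‖ = 9.8489;  C_1 = 9.8488 → taut
cable 2: L_2 = ‖A_2−P‖ = 4.1231;  C_2 = 5.4925 → slack
cable 3: L_3 = ‖A_3−P‖ = 10.8167;  C_3 = 11.3785 → slack

2, 3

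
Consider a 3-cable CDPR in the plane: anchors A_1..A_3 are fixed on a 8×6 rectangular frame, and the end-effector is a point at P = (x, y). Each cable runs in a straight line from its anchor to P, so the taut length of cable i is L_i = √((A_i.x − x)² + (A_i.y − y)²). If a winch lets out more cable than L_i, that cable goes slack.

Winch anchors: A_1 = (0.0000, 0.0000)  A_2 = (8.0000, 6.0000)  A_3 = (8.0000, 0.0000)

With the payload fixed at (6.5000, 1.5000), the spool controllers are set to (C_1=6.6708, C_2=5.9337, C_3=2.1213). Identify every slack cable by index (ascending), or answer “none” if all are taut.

2

cable 1: √((-6.5000)²+(-1.5000)²)=6.6708, C_1=6.6708: taut
cable 2: √((1.5000)²+(4.5000)²)=4.7434, C_2=5.9337: slack
cable 3: √((1.5000)²+(-1.5000)²)=2.1213, C_3=2.1213: taut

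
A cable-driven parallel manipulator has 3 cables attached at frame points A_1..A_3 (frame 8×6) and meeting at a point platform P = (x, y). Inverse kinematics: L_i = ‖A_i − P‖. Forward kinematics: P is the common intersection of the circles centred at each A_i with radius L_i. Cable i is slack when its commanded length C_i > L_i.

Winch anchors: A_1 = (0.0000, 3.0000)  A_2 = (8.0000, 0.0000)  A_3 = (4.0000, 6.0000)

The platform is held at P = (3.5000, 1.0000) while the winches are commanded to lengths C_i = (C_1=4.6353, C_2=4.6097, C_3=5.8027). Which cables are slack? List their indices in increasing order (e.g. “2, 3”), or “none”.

cable 1: √((-3.5000)²+(2.0000)²)=4.0311, C_1=4.6353: slack
cable 2: √((4.5000)²+(-1.0000)²)=4.6098, C_2=4.6097: taut
cable 3: √((0.5000)²+(5.0000)²)=5.0249, C_3=5.8027: slack

1, 3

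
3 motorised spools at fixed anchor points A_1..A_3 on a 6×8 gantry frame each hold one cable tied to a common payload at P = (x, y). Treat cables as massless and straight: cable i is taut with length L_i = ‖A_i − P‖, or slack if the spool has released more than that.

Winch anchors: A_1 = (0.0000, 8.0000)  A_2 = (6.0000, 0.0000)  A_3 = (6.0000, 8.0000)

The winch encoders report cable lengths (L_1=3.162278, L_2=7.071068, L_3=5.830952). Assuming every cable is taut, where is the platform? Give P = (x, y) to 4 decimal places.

(1.0000, 5.0000)

each cable: (A_i−P)·(A_i−P) = L_i²; let k_i = ‖A_i‖²−L_i²
k_1 = 0.0000+64.0000−10.0000 = 54.0000
row 1: -12.0000x + 16.0000y = 68.0000  (k_2=-14.0000)
row 2: -12.0000x + 0.0000y = -12.0000  (k_3=66.0000)
Cramer on rows 1–2 → x = 1.0000, y = 5.0000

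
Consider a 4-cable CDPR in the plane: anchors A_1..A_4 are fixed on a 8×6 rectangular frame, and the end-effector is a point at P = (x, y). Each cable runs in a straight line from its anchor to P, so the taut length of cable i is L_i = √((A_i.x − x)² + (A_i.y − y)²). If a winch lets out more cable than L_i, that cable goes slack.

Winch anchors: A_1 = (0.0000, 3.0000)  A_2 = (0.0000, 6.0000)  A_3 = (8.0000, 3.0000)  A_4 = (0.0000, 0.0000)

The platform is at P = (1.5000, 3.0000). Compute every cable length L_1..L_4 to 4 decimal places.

L_1 = √((0.0000−1.5000)² + (3.0000−3.0000)²) = 1.5000
L_2 = √((0.0000−1.5000)² + (6.0000−3.0000)²) = 3.3541
L_3 = √((8.0000−1.5000)² + (3.0000−3.0000)²) = 6.5000
L_4 = √((0.0000−1.5000)² + (0.0000−3.0000)²) = 3.3541

(1.5000, 3.3541, 6.5000, 3.3541)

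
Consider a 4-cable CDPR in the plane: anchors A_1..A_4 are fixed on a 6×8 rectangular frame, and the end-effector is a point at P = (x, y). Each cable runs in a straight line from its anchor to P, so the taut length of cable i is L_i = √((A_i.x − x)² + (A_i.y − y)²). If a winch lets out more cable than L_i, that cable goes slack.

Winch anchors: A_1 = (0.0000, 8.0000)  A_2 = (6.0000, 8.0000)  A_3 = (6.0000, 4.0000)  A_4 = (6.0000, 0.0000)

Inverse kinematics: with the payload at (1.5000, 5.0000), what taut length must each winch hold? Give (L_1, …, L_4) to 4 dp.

L_1: Δ = A_1−P = (-1.5000, 3.0000) → ‖Δ‖ = √11.2500 = 3.3541
L_2: Δ = A_2−P = (4.5000, 3.0000) → ‖Δ‖ = √29.2500 = 5.4083
L_3: Δ = A_3−P = (4.5000, -1.0000) → ‖Δ‖ = √21.2500 = 4.6098
L_4: Δ = A_4−P = (4.5000, -5.0000) → ‖Δ‖ = √45.2500 = 6.7268

(3.3541, 5.4083, 4.6098, 6.7268)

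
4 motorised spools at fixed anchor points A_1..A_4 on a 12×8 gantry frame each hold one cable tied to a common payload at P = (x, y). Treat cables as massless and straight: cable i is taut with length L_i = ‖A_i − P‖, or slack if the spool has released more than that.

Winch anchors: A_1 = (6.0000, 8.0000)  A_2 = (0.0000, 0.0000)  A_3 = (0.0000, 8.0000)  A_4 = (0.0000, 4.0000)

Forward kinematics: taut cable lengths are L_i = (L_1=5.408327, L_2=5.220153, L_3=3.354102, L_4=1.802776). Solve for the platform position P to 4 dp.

expand ‖A_i−P‖²=L_i² and subtract eq 1 (q_i ≔ ‖A_i‖²−L_i²)
q_1 = 36.0000+64.0000−29.2500 = 70.7500
eq1−eq2 → [12.0000  16.0000]·P = 98.0000
eq1−eq3 → [12.0000  0.0000]·P = 18.0000
eq1−eq4 → [12.0000  8.0000]·P = 58.0000
2×2 solve → P = (1.5000, 5.0000)
check cable 4: ‖A_4−P‖² = 3.2500 ≈ L_4² = 3.2500 ✓

(1.5000, 5.0000)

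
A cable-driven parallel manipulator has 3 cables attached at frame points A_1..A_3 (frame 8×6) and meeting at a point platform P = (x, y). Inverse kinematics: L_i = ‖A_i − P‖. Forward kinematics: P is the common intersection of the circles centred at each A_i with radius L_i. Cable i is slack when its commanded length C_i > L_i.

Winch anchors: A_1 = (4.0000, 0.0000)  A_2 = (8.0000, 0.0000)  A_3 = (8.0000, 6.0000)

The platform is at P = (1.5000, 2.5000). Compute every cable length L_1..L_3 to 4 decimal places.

(3.5355, 6.9642, 7.3824)

L_1 = √((4.0000−1.5000)² + (0.0000−2.5000)²) = 3.5355
L_2 = √((8.0000−1.5000)² + (0.0000−2.5000)²) = 6.9642
L_3 = √((8.0000−1.5000)² + (6.0000−2.5000)²) = 7.3824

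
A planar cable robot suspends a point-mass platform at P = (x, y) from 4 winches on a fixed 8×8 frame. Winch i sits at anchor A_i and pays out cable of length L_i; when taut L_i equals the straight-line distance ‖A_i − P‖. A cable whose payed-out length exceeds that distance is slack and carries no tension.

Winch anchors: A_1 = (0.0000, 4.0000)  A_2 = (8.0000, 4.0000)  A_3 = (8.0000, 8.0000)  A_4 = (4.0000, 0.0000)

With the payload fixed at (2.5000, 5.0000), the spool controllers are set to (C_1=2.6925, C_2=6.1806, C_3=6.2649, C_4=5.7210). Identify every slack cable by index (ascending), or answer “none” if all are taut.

cable 1: √((-2.5000)²+(-1.0000)²)=2.6926, C_1=2.6925: taut
cable 2: √((5.5000)²+(-1.0000)²)=5.5902, C_2=6.1806: slack
cable 3: √((5.5000)²+(3.0000)²)=6.2650, C_3=6.2649: taut
cable 4: √((1.5000)²+(-5.0000)²)=5.2202, C_4=5.7210: slack

2, 4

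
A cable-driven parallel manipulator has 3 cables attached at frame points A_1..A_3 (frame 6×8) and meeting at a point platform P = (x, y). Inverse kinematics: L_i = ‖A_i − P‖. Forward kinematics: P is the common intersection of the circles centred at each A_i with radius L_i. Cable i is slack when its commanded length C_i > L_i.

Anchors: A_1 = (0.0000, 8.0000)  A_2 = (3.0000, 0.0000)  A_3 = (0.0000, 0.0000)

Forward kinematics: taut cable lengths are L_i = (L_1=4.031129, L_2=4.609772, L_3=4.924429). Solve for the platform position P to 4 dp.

(2.0000, 4.5000)

each cable: (A_i−P)·(A_i−P) = L_i²; let q_i = ‖A_i‖²−L_i²
q_1 = 0.0000+64.0000−16.2500 = 47.7500
row 1: -6.0000x + 16.0000y = 60.0000  (q_2=-12.2500)
row 2: 0.0000x + 16.0000y = 72.0000  (q_3=-24.2500)
Cramer on rows 1–2 → x = 2.0000, y = 4.5000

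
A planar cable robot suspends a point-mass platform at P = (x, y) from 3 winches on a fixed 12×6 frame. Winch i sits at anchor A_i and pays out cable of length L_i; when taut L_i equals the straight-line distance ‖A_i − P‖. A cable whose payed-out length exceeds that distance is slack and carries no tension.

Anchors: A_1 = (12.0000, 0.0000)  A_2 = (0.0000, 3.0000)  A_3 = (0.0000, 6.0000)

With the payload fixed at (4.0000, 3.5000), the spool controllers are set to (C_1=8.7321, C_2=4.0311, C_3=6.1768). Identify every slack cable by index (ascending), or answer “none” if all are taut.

cable 1: L_1 = ‖A_1−P‖ = 8.7321;  C_1 = 8.7321 → taut
cable 2: L_2 = ‖A_2−P‖ = 4.0311;  C_2 = 4.0311 → taut
cable 3: L_3 = ‖A_3−P‖ = 4.7170;  C_3 = 6.1768 → slack

3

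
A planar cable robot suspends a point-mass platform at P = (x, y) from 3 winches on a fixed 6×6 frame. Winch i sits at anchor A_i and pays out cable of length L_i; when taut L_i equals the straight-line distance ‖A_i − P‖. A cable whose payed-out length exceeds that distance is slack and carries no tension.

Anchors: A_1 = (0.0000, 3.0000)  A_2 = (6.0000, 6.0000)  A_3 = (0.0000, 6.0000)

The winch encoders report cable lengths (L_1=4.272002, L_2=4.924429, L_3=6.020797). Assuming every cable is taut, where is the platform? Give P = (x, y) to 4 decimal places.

(4.0000, 1.5000)

expand ‖A_i−P‖²=L_i² and subtract eq 1 (q_i ≔ ‖A_i‖²−L_i²)
q_1 = 0.0000+9.0000−18.2500 = -9.2500
eq1−eq2 → [-12.0000  -6.0000]·P = -57.0000
eq1−eq3 → [0.0000  -6.0000]·P = -9.0000
2×2 solve → P = (4.0000, 1.5000)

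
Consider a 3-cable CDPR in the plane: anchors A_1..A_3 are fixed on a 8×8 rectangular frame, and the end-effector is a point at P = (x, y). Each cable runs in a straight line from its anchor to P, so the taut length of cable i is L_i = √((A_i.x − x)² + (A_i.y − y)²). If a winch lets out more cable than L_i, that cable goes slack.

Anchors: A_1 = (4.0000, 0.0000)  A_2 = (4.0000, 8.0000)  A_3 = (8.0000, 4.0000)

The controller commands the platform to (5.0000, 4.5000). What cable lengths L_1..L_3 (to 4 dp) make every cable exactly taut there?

L_1 = √((4.0000−5.0000)² + (0.0000−4.5000)²) = 4.6098
L_2 = √((4.0000−5.0000)² + (8.0000−4.5000)²) = 3.6401
L_3 = √((8.0000−5.0000)² + (4.0000−4.5000)²) = 3.0414

(4.6098, 3.6401, 3.0414)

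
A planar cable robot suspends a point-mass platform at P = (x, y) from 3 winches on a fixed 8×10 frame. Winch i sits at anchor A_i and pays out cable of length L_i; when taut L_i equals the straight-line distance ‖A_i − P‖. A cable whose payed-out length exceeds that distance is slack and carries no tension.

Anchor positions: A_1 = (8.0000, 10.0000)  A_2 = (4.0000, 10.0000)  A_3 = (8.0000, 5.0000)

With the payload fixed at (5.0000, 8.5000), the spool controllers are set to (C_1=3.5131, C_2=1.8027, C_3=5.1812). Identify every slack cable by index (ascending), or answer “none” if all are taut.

cable 1: √((3.0000)²+(1.5000)²)=3.3541, C_1=3.5131: slack
cable 2: √((-1.0000)²+(1.5000)²)=1.8028, C_2=1.8027: taut
cable 3: √((3.0000)²+(-3.5000)²)=4.6098, C_3=5.1812: slack

1, 3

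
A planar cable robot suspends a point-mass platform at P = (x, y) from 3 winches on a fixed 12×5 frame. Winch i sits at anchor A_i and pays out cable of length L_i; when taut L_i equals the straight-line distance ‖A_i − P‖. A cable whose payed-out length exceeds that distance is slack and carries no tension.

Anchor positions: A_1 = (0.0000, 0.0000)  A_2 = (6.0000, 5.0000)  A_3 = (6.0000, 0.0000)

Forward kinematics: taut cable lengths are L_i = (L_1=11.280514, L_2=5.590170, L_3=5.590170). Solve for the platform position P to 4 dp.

(11.0000, 2.5000)

each cable: (A_i−P)·(A_i−P) = L_i²; let c_i = ‖A_i‖²−L_i²
c_1 = 0.0000+0.0000−127.2500 = -127.2500
row 1: -12.0000x − 10.0000y = -157.0000  (c_2=29.7500)
row 2: -12.0000x + 0.0000y = -132.0000  (c_3=4.7500)
Cramer on rows 1–2 → x = 11.0000, y = 2.5000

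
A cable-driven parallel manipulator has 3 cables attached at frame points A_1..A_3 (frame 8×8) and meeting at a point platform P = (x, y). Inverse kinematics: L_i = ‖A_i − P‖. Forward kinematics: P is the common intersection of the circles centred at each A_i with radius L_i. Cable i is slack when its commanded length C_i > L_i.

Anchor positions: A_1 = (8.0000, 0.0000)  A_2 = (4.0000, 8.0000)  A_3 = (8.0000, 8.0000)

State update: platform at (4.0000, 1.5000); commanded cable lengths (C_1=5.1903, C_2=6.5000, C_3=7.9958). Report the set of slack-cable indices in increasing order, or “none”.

cable 1: √((4.0000)²+(-1.5000)²)=4.2720, C_1=5.1903: slack
cable 2: √((0.0000)²+(6.5000)²)=6.5000, C_2=6.5000: taut
cable 3: √((4.0000)²+(6.5000)²)=7.6322, C_3=7.9958: slack

1, 3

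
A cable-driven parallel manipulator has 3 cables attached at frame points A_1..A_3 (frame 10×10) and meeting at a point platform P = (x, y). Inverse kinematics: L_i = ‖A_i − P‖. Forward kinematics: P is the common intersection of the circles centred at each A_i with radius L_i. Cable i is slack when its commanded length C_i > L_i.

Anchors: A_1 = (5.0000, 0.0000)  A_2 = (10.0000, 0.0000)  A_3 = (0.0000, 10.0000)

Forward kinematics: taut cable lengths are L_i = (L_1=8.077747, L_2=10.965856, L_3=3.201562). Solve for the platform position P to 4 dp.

expand ‖A_i−P‖²=L_i² and subtract eq 1 (k_i ≔ ‖A_i‖²−L_i²)
k_1 = 25.0000+0.0000−65.2500 = -40.2500
eq1−eq2 → [-10.0000  0.0000]·P = -20.0000
eq1−eq3 → [10.0000  -20.0000]·P = -130.0000
2×2 solve → P = (2.0000, 7.5000)

(2.0000, 7.5000)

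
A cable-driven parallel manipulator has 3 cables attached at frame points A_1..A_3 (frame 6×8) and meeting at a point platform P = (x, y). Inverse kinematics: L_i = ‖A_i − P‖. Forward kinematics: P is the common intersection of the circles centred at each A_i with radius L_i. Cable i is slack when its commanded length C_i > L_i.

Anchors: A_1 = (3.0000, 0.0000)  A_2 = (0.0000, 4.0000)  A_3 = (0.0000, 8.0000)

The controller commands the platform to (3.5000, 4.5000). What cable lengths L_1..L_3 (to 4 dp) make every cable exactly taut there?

cable 1: Δx=-0.5000, Δy=-4.5000; L_1 = √(Δx²+Δy²) = 4.5277
cable 2: Δx=-3.5000, Δy=-0.5000; L_2 = √(Δx²+Δy²) = 3.5355
cable 3: Δx=-3.5000, Δy=3.5000; L_3 = √(Δx²+Δy²) = 4.9497

(4.5277, 3.5355, 4.9497)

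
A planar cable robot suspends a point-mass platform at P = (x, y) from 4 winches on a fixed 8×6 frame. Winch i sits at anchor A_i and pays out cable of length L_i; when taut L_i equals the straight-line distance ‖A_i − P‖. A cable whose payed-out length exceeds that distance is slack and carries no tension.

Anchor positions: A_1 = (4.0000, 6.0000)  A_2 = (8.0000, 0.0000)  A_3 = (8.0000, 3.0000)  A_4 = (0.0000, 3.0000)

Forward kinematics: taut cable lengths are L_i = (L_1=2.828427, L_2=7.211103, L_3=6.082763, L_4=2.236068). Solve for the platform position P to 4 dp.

each cable: (A_i−P)·(A_i−P) = L_i²; let k_i = ‖A_i‖²−L_i²
k_1 = 16.0000+36.0000−8.0000 = 44.0000
row 1: -8.0000x + 12.0000y = 32.0000  (k_2=12.0000)
row 2: -8.0000x + 6.0000y = 8.0000  (k_3=36.0000)
row 3: 8.0000x + 6.0000y = 40.0000  (k_4=4.0000)
Cramer on rows 1–2 → x = 2.0000, y = 4.0000
check cable 4: ‖A_4−P‖² = 5.0000 ≈ L_4² = 5.0000 ✓

(2.0000, 4.0000)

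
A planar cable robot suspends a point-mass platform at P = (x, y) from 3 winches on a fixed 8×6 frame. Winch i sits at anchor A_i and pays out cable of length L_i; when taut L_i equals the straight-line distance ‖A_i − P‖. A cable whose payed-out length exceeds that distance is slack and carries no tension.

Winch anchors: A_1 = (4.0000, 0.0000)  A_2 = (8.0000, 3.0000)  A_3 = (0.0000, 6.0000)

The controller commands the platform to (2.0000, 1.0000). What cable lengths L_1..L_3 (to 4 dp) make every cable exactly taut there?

L_1: Δ = A_1−P = (2.0000, -1.0000) → ‖Δ‖ = √5.0000 = 2.2361
L_2: Δ = A_2−P = (6.0000, 2.0000) → ‖Δ‖ = √40.0000 = 6.3246
L_3: Δ = A_3−P = (-2.0000, 5.0000) → ‖Δ‖ = √29.0000 = 5.3852

(2.2361, 6.3246, 5.3852)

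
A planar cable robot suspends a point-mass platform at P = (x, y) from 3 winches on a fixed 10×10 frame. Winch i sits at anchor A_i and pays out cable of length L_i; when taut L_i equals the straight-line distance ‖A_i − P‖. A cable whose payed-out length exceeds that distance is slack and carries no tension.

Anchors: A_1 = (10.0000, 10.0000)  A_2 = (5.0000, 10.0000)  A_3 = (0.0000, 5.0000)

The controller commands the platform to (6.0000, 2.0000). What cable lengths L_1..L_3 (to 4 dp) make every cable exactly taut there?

L_1 = √((10.0000−6.0000)² + (10.0000−2.0000)²) = 8.9443
L_2 = √((5.0000−6.0000)² + (10.0000−2.0000)²) = 8.0623
L_3 = √((0.0000−6.0000)² + (5.0000−2.0000)²) = 6.7082

(8.9443, 8.0623, 6.7082)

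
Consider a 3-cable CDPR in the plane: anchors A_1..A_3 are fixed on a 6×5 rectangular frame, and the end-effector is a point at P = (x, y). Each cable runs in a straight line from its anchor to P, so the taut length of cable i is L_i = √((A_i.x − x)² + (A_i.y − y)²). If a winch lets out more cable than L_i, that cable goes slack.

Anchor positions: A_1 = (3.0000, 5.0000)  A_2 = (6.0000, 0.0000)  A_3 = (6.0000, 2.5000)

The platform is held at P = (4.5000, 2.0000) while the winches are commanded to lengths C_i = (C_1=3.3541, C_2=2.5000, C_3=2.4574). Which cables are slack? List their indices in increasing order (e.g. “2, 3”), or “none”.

cable 1: L_1 = ‖A_1−P‖ = 3.3541;  C_1 = 3.3541 → taut
cable 2: L_2 = ‖A_2−P‖ = 2.5000;  C_2 = 2.5000 → taut
cable 3: L_3 = ‖A_3−P‖ = 1.5811;  C_3 = 2.4574 → slack

3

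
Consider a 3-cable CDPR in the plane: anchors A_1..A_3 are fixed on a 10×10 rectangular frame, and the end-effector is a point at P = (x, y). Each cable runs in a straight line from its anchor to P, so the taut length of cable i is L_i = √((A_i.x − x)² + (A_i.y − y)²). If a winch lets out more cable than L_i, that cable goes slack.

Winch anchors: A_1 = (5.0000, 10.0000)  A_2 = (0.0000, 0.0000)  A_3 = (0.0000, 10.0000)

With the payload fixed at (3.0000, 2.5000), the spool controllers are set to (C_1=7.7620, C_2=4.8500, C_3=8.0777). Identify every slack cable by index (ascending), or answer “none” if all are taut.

cable 1: L_1 = ‖A_1−P‖ = 7.7621;  C_1 = 7.7620 → taut
cable 2: L_2 = ‖A_2−P‖ = 3.9051;  C_2 = 4.8500 → slack
cable 3: L_3 = ‖A_3−P‖ = 8.0777;  C_3 = 8.0777 → taut

2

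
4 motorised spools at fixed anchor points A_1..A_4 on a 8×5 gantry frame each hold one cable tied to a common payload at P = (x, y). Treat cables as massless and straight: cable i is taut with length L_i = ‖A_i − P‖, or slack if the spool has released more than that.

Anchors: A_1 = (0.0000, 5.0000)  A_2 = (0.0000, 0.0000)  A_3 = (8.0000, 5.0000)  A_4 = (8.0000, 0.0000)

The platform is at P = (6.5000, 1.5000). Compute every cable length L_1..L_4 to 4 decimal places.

cable 1: Δx=-6.5000, Δy=3.5000; L_1 = √(Δx²+Δy²) = 7.3824
cable 2: Δx=-6.5000, Δy=-1.5000; L_2 = √(Δx²+Δy²) = 6.6708
cable 3: Δx=1.5000, Δy=3.5000; L_3 = √(Δx²+Δy²) = 3.8079
cable 4: Δx=1.5000, Δy=-1.5000; L_4 = √(Δx²+Δy²) = 2.1213

(7.3824, 6.6708, 3.8079, 2.1213)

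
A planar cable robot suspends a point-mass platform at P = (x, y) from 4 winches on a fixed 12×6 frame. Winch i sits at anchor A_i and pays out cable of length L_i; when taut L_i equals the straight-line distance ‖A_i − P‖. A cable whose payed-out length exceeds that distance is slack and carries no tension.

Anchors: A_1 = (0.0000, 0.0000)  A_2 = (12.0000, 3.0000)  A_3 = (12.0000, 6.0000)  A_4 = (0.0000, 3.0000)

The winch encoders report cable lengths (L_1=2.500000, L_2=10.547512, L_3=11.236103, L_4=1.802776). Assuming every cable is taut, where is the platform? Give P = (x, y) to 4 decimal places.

(1.5000, 2.0000)

expand ‖A_i−P‖²=L_i² and subtract eq 1 (c_i ≔ ‖A_i‖²−L_i²)
c_1 = 0.0000+0.0000−6.2500 = -6.2500
eq1−eq2 → [-24.0000  -6.0000]·P = -48.0000
eq1−eq3 → [-24.0000  -12.0000]·P = -60.0000
eq1−eq4 → [0.0000  -6.0000]·P = -12.0000
2×2 solve → P = (1.5000, 2.0000)
check cable 4: ‖A_4−P‖² = 3.2500 ≈ L_4² = 3.2500 ✓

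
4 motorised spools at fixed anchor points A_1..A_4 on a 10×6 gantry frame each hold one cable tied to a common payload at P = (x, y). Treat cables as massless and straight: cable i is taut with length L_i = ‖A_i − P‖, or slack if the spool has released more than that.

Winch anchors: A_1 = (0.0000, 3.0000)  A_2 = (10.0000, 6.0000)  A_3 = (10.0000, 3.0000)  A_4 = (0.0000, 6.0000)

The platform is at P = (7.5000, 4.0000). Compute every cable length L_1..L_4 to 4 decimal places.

L_1 = √((0.0000−7.5000)² + (3.0000−4.0000)²) = 7.5664
L_2 = √((10.0000−7.5000)² + (6.0000−4.0000)²) = 3.2016
L_3 = √((10.0000−7.5000)² + (3.0000−4.0000)²) = 2.6926
L_4 = √((0.0000−7.5000)² + (6.0000−4.0000)²) = 7.7621

(7.5664, 3.2016, 2.6926, 7.7621)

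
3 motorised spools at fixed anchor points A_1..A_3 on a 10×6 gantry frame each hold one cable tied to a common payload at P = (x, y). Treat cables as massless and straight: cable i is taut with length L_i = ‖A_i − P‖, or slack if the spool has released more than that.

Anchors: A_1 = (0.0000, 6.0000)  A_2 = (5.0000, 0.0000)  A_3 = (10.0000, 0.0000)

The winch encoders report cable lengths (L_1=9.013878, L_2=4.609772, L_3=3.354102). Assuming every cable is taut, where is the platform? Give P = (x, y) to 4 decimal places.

(8.5000, 3.0000)

expand ‖A_i−P‖²=L_i² and subtract eq 1 (q_i ≔ ‖A_i‖²−L_i²)
q_1 = 0.0000+36.0000−81.2500 = -45.2500
eq1−eq2 → [-10.0000  12.0000]·P = -49.0000
eq1−eq3 → [-20.0000  12.0000]·P = -134.0000
2×2 solve → P = (8.5000, 3.0000)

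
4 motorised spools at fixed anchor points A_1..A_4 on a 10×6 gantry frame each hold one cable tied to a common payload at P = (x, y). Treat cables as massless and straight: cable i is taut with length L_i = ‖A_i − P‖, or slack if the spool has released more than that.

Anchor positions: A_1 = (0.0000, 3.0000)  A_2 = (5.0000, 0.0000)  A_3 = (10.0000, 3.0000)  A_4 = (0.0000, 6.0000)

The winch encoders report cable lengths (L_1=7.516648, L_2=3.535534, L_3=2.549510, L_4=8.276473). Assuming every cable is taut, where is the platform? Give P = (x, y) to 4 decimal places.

(7.5000, 2.5000)

expand ‖A_i−P‖²=L_i² and subtract eq 1 (k_i ≔ ‖A_i‖²−L_i²)
k_1 = 0.0000+9.0000−56.5000 = -47.5000
eq1−eq2 → [-10.0000  6.0000]·P = -60.0000
eq1−eq3 → [-20.0000  0.0000]·P = -150.0000
eq1−eq4 → [0.0000  -6.0000]·P = -15.0000
2×2 solve → P = (7.5000, 2.5000)
check cable 4: ‖A_4−P‖² = 68.5000 ≈ L_4² = 68.5000 ✓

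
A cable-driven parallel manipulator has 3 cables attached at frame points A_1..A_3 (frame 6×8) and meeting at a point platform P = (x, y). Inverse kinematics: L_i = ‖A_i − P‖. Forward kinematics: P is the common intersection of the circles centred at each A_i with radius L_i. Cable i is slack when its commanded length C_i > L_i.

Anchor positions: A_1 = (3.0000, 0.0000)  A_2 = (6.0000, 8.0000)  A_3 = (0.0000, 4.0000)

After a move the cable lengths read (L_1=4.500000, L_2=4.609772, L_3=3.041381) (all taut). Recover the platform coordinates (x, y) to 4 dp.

(3.0000, 4.5000)

each cable: (A_i−P)·(A_i−P) = L_i²; let q_i = ‖A_i‖²−L_i²
q_1 = 9.0000+0.0000−20.2500 = -11.2500
row 1: -6.0000x − 16.0000y = -90.0000  (q_2=78.7500)
row 2: 6.0000x − 8.0000y = -18.0000  (q_3=6.7500)
Cramer on rows 1–2 → x = 3.0000, y = 4.5000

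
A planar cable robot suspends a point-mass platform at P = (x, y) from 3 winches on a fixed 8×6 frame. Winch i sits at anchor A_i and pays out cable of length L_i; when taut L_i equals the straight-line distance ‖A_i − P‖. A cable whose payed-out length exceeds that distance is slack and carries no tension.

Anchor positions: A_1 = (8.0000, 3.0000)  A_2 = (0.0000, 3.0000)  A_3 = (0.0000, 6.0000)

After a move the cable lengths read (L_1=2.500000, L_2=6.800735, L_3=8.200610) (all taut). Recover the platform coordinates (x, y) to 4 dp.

circle eqns → linear via eq_j − eq_1; set c_j = A_j·A_j − L_j²
c_1 = 64.0000+9.0000−6.2500 = 66.7500
16.0000·x + 0.0000·y = c_1−c_2 = 104.0000
16.0000·x − 6.0000·y = c_1−c_3 = 98.0000
solve first two rows → x=6.5000, y=1.0000

(6.5000, 1.0000)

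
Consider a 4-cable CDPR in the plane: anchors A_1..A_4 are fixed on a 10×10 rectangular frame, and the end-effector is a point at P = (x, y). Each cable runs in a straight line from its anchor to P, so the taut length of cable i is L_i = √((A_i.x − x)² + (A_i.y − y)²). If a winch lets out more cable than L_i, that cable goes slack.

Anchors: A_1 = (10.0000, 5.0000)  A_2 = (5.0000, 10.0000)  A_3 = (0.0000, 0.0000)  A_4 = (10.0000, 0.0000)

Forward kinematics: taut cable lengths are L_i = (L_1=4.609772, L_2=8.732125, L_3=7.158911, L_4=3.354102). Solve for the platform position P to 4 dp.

(7.0000, 1.5000)

expand ‖A_i−P‖²=L_i² and subtract eq 1 (c_i ≔ ‖A_i‖²−L_i²)
c_1 = 100.0000+25.0000−21.2500 = 103.7500
eq1−eq2 → [10.0000  -10.0000]·P = 55.0000
eq1−eq3 → [20.0000  10.0000]·P = 155.0000
eq1−eq4 → [0.0000  10.0000]·P = 15.0000
2×2 solve → P = (7.0000, 1.5000)
check cable 4: ‖A_4−P‖² = 11.2500 ≈ L_4² = 11.2500 ✓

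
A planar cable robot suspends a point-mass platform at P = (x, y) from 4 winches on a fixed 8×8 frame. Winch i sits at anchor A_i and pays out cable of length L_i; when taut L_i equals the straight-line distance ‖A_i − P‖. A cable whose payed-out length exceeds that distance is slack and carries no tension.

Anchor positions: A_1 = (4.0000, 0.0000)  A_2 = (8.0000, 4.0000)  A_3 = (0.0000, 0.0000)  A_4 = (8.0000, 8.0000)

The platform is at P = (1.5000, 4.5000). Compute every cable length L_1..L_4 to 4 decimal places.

L_1 = √((4.0000−1.5000)² + (0.0000−4.5000)²) = 5.1478
L_2 = √((8.0000−1.5000)² + (4.0000−4.5000)²) = 6.5192
L_3 = √((0.0000−1.5000)² + (0.0000−4.5000)²) = 4.7434
L_4 = √((8.0000−1.5000)² + (8.0000−4.5000)²) = 7.3824

(5.1478, 6.5192, 4.7434, 7.3824)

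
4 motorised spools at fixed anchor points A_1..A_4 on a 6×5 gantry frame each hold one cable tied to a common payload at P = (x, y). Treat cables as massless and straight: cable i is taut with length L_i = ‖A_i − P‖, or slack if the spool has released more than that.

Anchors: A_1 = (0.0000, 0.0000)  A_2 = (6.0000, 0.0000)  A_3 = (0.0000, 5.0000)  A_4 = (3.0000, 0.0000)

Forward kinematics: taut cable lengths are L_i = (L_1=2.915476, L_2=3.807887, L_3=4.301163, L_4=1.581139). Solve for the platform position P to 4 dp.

each cable: (A_i−P)·(A_i−P) = L_i²; let q_i = ‖A_i‖²−L_i²
q_1 = 0.0000+0.0000−8.5000 = -8.5000
row 1: -12.0000x + 0.0000y = -30.0000  (q_2=21.5000)
row 2: 0.0000x − 10.0000y = -15.0000  (q_3=6.5000)
row 3: -6.0000x + 0.0000y = -15.0000  (q_4=6.5000)
Cramer on rows 1–2 → x = 2.5000, y = 1.5000
check cable 4: ‖A_4−P‖² = 2.5000 ≈ L_4² = 2.5000 ✓

(2.5000, 1.5000)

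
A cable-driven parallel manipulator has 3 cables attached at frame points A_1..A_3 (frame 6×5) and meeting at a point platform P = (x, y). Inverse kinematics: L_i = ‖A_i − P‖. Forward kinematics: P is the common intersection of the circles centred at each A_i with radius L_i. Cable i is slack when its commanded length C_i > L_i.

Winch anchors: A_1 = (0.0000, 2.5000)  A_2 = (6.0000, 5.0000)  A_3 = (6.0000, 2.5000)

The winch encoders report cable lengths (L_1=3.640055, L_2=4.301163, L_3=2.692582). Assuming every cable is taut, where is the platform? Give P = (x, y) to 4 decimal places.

(3.5000, 1.5000)

circle eqns → linear via eq_j − eq_1; set c_j = A_j·A_j − L_j²
c_1 = 0.0000+6.2500−13.2500 = -7.0000
-12.0000·x − 5.0000·y = c_1−c_2 = -49.5000
-12.0000·x + 0.0000·y = c_1−c_3 = -42.0000
solve first two rows → x=3.5000, y=1.5000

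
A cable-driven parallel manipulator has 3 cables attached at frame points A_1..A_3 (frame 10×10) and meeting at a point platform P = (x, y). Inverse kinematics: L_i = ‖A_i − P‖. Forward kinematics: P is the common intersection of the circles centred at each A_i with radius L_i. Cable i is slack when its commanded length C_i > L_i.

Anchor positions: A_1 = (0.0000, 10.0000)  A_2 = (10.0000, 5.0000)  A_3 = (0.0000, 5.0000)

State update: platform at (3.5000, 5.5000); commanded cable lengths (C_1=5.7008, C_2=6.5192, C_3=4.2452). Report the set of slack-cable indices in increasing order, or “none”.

cable 1: L_1 = ‖A_1−P‖ = 5.7009;  C_1 = 5.7008 → taut
cable 2: L_2 = ‖A_2−P‖ = 6.5192;  C_2 = 6.5192 → taut
cable 3: L_3 = ‖A_3−P‖ = 3.5355;  C_3 = 4.2452 → slack

3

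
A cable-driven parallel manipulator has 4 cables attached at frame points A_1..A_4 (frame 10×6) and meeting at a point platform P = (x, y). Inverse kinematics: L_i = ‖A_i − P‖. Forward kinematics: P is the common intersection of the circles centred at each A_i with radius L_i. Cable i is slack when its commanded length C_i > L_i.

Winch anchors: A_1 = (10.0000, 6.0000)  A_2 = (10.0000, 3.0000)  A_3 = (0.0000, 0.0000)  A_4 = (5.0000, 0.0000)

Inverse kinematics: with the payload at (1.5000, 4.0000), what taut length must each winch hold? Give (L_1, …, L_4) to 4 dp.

cable 1: Δx=8.5000, Δy=2.0000; L_1 = √(Δx²+Δy²) = 8.7321
cable 2: Δx=8.5000, Δy=-1.0000; L_2 = √(Δx²+Δy²) = 8.5586
cable 3: Δx=-1.5000, Δy=-4.0000; L_3 = √(Δx²+Δy²) = 4.2720
cable 4: Δx=3.5000, Δy=-4.0000; L_4 = √(Δx²+Δy²) = 5.3151

(8.7321, 8.5586, 4.2720, 5.3151)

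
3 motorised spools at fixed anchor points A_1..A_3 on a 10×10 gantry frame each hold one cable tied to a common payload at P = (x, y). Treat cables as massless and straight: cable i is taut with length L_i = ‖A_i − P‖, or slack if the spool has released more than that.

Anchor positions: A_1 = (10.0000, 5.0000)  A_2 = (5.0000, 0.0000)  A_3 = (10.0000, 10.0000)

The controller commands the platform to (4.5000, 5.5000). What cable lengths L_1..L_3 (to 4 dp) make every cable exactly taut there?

(5.5227, 5.5227, 7.1063)

L_1 = √((10.0000−4.5000)² + (5.0000−5.5000)²) = 5.5227
L_2 = √((5.0000−4.5000)² + (0.0000−5.5000)²) = 5.5227
L_3 = √((10.0000−4.5000)² + (10.0000−5.5000)²) = 7.1063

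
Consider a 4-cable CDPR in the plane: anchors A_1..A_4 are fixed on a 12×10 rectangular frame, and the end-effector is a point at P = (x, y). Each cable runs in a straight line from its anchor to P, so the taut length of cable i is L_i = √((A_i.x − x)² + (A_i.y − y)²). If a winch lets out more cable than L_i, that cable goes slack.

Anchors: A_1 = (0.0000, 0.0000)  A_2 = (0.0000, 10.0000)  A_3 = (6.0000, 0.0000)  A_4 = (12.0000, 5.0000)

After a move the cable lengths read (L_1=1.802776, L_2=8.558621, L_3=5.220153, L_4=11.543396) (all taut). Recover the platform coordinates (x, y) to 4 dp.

each cable: (A_i−P)·(A_i−P) = L_i²; let q_i = ‖A_i‖²−L_i²
q_1 = 0.0000+0.0000−3.2500 = -3.2500
row 1: 0.0000x − 20.0000y = -30.0000  (q_2=26.7500)
row 2: -12.0000x + 0.0000y = -12.0000  (q_3=8.7500)
row 3: -24.0000x − 10.0000y = -39.0000  (q_4=35.7500)
Cramer on rows 1–2 → x = 1.0000, y = 1.5000
check cable 4: ‖A_4−P‖² = 133.2500 ≈ L_4² = 133.2500 ✓

(1.0000, 1.5000)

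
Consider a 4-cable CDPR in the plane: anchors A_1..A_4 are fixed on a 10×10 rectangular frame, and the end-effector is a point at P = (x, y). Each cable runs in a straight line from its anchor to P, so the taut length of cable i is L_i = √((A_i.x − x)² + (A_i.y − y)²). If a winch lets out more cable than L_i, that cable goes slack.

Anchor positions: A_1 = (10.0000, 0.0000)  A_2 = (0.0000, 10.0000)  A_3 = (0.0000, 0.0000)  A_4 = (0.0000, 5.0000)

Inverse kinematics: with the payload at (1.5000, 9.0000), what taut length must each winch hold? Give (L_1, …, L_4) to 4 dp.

L_1 = √((10.0000−1.5000)² + (0.0000−9.0000)²) = 12.3794
L_2 = √((0.0000−1.5000)² + (10.0000−9.0000)²) = 1.8028
L_3 = √((0.0000−1.5000)² + (0.0000−9.0000)²) = 9.1241
L_4 = √((0.0000−1.5000)² + (5.0000−9.0000)²) = 4.2720

(12.3794, 1.8028, 9.1241, 4.2720)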